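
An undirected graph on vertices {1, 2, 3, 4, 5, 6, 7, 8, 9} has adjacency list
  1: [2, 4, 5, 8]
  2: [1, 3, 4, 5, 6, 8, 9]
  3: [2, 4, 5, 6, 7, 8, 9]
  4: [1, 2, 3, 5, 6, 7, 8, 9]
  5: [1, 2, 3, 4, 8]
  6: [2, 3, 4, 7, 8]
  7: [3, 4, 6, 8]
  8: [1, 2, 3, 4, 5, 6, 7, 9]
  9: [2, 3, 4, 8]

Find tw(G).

4

A width-4 tree decomposition is:
Bags: B1 = {2, 3, 4, 5, 8}  B2 = {1, 2, 4, 5, 8}  B3 = {2, 3, 4, 8, 9}  B4 = {2, 3, 4, 6, 8}  B5 = {3, 4, 6, 7, 8}
Tree: B1–B2, B1–B3, B3–B4, B4–B5
Every bag has size at most 5, so the width is 5 − 1 = 4 and tw(G) ≤ 4. Conversely, {1, 2, 4, 5, 8} is a clique of size 5, and the vertices of any clique must share a bag in every tree decomposition; so some bag has ≥ 5 vertices and tw(G) ≥ 4. The upper and lower bounds meet at 4, so that is the treewidth.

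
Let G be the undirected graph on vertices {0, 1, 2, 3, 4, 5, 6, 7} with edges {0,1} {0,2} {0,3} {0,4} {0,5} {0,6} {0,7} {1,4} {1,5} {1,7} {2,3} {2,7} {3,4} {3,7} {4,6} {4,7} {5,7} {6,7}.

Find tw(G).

3

A width-3 tree decomposition is:
Bags: B1 = {0, 1, 5, 7}  B2 = {0, 1, 4, 7}  B3 = {0, 4, 6, 7}  B4 = {0, 3, 4, 7}  B5 = {0, 2, 3, 7}
Tree: B1–B2, B2–B3, B3–B4, B4–B5
The largest bag has 4 vertices, giving width 3; this decomposition certifies tw(G) ≤ 3. For the lower bound, the 4 vertices {0, 2, 3, 7} are pairwise adjacent, and any tree decomposition puts a clique entirely inside one bag — forcing width ≥ 3. Combining the bounds, tw(G) = 3.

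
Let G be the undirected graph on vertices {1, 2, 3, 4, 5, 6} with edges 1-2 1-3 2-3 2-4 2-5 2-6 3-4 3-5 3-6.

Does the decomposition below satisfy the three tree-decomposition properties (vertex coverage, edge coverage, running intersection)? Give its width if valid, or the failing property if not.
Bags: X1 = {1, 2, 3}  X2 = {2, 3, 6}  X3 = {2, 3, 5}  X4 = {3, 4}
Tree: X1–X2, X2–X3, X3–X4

No — edge (2,4) lies in no bag.

A tree decomposition must satisfy three properties: every vertex lies in some bag; for every edge, both endpoints lie together in some bag; and for every vertex, the bags containing it form a connected subtree. Here edge (2,4) lies in no bag, so the decomposition is invalid.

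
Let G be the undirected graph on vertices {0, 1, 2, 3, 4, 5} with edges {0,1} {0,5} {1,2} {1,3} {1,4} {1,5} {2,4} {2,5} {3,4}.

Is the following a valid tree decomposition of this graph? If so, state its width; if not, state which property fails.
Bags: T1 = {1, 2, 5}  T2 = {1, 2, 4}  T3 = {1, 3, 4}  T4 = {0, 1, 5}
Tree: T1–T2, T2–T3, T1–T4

Checking the three conditions: (i) the bags cover all of {0, 1, 2, 3, 4, 5}; (ii) for each edge, some bag contains both endpoints; (iii) the bags containing any fixed vertex form a subtree. All hold, so the decomposition is valid with width 3 − 1 = 2.

Yes; width 2.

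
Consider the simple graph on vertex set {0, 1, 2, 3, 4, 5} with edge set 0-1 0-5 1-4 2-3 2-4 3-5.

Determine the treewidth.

A width-2 tree decomposition is:
Bags: B1 = {2, 3, 5}  B2 = {0, 2, 5}  B3 = {0, 1, 2}  B4 = {1, 2, 4}
Tree: B1–B2, B2–B3, B3–B4
Each bag holds 3 vertices, so the decomposition has width 2, which upper-bounds the treewidth. For the lower bound, G contains the cycle 2–3–5–0–1–4–2, so G is not a forest; only forests have treewidth ≤ 1, hence tw(G) ≥ 2. The upper and lower bounds meet at 2, so that is the treewidth.

2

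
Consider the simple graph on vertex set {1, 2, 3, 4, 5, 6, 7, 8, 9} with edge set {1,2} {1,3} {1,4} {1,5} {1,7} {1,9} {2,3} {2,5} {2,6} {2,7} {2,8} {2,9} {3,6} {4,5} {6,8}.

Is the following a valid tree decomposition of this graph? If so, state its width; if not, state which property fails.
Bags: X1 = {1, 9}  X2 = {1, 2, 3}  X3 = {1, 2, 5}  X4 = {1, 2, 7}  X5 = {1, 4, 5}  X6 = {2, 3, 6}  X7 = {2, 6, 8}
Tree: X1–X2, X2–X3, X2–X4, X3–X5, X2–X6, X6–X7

A tree decomposition must satisfy three properties: every vertex lies in some bag; for every edge, both endpoints lie together in some bag; and for every vertex, the bags containing it form a connected subtree. Here edge (2,9) lies in no bag, so the decomposition is invalid.

No — edge (2,9) lies in no bag.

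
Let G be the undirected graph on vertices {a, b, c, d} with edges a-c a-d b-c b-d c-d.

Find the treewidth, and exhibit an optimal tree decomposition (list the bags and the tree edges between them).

Every bag has size at most 3, so the width is 3 − 1 = 2 and tw(G) ≤ 2. Conversely, {a, c, d} is a clique of size 3, and the vertices of any clique must share a bag in every tree decomposition; so some bag has ≥ 3 vertices and tw(G) ≥ 2. Combining the bounds, tw(G) = 2.

Treewidth 2.
One such decomposition:
Bags: B1 = {b, c, d}  B2 = {a, c, d}
Tree: B1–B2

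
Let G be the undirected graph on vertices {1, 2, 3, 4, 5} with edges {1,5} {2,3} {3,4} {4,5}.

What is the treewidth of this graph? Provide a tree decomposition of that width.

The largest bag has 2 vertices, giving width 1; this decomposition certifies tw(G) ≤ 1. Since G has at least one edge (e.g. 2–3), it is not an edgeless graph, so tw(G) ≥ 1. The upper and lower bounds meet at 1, so that is the treewidth.

Treewidth 1.
One such decomposition:
Bags: B1 = {2, 3}  B2 = {3, 4}  B3 = {4, 5}  B4 = {1, 5}
Tree: B1–B2, B2–B3, B3–B4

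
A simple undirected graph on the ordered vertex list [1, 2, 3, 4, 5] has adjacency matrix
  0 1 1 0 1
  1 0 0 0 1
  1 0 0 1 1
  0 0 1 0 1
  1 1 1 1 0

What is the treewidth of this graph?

2

A width-2 tree decomposition is:
Bags: B1 = {1, 3, 5}  B2 = {1, 2, 5}  B3 = {3, 4, 5}
Tree: B1–B2, B1–B3
Each bag holds 3 vertices, so the decomposition has width 2, which upper-bounds the treewidth. For the lower bound, the 3 vertices {1, 2, 5} are pairwise adjacent, and any tree decomposition puts a clique entirely inside one bag — forcing width ≥ 2. The upper and lower bounds meet at 2, so that is the treewidth.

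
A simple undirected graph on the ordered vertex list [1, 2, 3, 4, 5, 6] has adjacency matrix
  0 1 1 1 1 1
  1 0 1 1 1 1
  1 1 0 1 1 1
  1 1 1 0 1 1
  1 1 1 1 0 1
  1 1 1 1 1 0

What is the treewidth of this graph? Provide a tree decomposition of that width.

Treewidth 5.
One such decomposition:
Bags: B1 = {1, 2, 3, 4, 5, 6}
Tree: (single bag)

With just one bag of size 6, the width is 6 − 1 = 5, so tw(G) ≤ 5. Conversely, {1, 2, 3, 4, 5, 6} is a clique of size 6, and the vertices of any clique must share a bag in every tree decomposition; so some bag has ≥ 6 vertices and tw(G) ≥ 5. The upper and lower bounds meet at 5, so that is the treewidth.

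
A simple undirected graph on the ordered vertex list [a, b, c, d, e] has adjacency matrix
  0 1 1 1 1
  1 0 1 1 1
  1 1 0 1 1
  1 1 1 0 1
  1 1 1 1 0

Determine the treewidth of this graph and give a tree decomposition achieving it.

Treewidth 4.
One optimal decomposition is:
Bags: B1 = {a, b, c, d, e}
Tree: (single bag)

A single bag containing all 5 vertices is trivially a valid decomposition of width 4. For the lower bound, the 5 vertices {a, b, c, d, e} are pairwise adjacent, and any tree decomposition puts a clique entirely inside one bag — forcing width ≥ 4. Therefore the treewidth is 4.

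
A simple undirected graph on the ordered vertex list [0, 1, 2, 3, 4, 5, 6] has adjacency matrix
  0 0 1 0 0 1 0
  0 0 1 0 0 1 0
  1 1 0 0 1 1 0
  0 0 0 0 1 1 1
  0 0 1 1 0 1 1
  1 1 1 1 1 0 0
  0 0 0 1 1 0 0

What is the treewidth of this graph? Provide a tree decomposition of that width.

Every bag has size at most 3, so the width is 3 − 1 = 2 and tw(G) ≤ 2. Conversely, {0, 2, 5} is a clique of size 3, and the vertices of any clique must share a bag in every tree decomposition; so some bag has ≥ 3 vertices and tw(G) ≥ 2. Therefore the treewidth is 2.

Treewidth 2.
One optimal decomposition is:
Bags: B1 = {0, 2, 5}  B2 = {2, 4, 5}  B3 = {1, 2, 5}  B4 = {3, 4, 5}  B5 = {3, 4, 6}
Tree: B1–B2, B2–B3, B2–B4, B4–B5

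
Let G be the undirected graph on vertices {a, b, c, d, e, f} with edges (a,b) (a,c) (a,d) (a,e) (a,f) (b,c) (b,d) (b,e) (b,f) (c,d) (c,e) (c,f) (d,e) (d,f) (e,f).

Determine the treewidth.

5

A width-5 tree decomposition is:
Bags: B1 = {a, b, c, d, e, f}
Tree: (single bag)
With just one bag of size 6, the width is 6 − 1 = 5, so tw(G) ≤ 5. Conversely, {a, b, c, d, e, f} is a clique of size 6, and the vertices of any clique must share a bag in every tree decomposition; so some bag has ≥ 6 vertices and tw(G) ≥ 5. Combining the bounds, tw(G) = 5.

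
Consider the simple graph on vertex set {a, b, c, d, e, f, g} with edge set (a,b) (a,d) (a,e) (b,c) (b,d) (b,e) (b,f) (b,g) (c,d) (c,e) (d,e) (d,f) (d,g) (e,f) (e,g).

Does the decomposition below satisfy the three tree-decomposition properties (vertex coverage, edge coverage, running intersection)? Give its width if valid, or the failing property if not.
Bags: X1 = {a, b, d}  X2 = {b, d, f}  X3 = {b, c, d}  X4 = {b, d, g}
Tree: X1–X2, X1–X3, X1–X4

No — vertex e appears in no bag.

A tree decomposition must satisfy three properties: every vertex lies in some bag; for every edge, both endpoints lie together in some bag; and for every vertex, the bags containing it form a connected subtree. Here vertex e appears in no bag, so the decomposition is invalid.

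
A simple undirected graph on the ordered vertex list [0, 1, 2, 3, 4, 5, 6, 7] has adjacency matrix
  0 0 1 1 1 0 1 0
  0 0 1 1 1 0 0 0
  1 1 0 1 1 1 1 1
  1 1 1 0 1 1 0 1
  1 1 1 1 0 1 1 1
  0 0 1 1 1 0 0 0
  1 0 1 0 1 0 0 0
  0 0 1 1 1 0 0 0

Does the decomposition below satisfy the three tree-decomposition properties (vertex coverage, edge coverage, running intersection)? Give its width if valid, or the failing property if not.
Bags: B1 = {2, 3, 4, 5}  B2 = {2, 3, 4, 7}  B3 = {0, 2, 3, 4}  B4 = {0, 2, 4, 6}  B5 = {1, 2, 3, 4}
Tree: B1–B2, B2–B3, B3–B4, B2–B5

Checking the three conditions: (i) the bags cover all of {0, 1, 2, 3, 4, 5, 6, 7}; (ii) for each edge, some bag contains both endpoints; (iii) the bags containing any fixed vertex form a subtree. All hold, so the decomposition is valid with width 4 − 1 = 3.

Yes; width 3.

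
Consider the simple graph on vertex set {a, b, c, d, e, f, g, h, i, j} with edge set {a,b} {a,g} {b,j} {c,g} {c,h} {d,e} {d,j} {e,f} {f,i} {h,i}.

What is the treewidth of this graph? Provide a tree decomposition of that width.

Treewidth 2.
One optimal decomposition is:
Bags: B1 = {a, b, j}  B2 = {a, d, j}  B3 = {a, d, e}  B4 = {a, e, f}  B5 = {a, f, i}  B6 = {a, h, i}  B7 = {a, c, h}  B8 = {a, c, g}
Tree: B1–B2, B2–B3, B3–B4, B4–B5, B5–B6, B6–B7, B7–B8

The largest bag has 3 vertices, giving width 2; this decomposition certifies tw(G) ≤ 2. For the lower bound, G contains the cycle a–b–j–d–e–f–i–h–c–g–a, so G is not a forest; only forests have treewidth ≤ 1, hence tw(G) ≥ 2. Hence tw(G) = 2 exactly.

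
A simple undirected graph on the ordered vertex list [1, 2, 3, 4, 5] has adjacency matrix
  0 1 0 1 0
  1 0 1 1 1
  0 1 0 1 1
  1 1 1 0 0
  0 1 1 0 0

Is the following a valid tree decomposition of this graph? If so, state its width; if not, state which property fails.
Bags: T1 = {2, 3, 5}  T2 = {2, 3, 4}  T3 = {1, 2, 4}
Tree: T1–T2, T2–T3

Vertex coverage: the bags together contain {1, 2, 3, 4, 5}, the full vertex set. Edge coverage: each edge of G has both endpoints in at least one bag. Running intersection: for every vertex, the bags containing it form a connected subtree. All three properties hold, so this is a valid tree decomposition of width max|bag| − 1 = 2, and hence tw(G) ≤ 2.

Yes; width 2.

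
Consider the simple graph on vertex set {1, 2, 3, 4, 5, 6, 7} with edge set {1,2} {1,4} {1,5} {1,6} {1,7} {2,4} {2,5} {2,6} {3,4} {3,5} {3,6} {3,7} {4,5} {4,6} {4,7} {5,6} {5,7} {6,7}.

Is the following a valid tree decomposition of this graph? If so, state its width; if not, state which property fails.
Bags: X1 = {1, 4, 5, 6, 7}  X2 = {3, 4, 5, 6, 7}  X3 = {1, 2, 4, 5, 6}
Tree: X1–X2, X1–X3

Yes; width 4.

Vertex coverage: the bags together contain {1, 2, 3, 4, 5, 6, 7}, the full vertex set. Edge coverage: each edge of G has both endpoints in at least one bag. Running intersection: for every vertex, the bags containing it form a connected subtree. All three properties hold, so this is a valid tree decomposition of width max|bag| − 1 = 4, and hence tw(G) ≤ 4.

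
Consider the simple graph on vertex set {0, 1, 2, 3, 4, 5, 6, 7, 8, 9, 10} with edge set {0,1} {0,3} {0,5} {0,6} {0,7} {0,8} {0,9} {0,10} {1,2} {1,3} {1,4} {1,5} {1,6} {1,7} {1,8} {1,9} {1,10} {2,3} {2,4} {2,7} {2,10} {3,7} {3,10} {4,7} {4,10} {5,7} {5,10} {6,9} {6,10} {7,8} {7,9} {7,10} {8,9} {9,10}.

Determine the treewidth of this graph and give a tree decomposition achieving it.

Every bag has size at most 5, so the width is 5 − 1 = 4 and tw(G) ≤ 4. Conversely, {0, 1, 6, 9, 10} is a clique of size 5, and the vertices of any clique must share a bag in every tree decomposition; so some bag has ≥ 5 vertices and tw(G) ≥ 4. Hence tw(G) = 4 exactly.

Treewidth 4.
One such decomposition:
Bags: B1 = {0, 1, 3, 7, 10}  B2 = {0, 1, 7, 9, 10}  B3 = {0, 1, 5, 7, 10}  B4 = {1, 2, 3, 7, 10}  B5 = {1, 2, 4, 7, 10}  B6 = {0, 1, 6, 9, 10}  B7 = {0, 1, 7, 8, 9}
Tree: B1–B2, B2–B3, B1–B4, B4–B5, B2–B6, B2–B7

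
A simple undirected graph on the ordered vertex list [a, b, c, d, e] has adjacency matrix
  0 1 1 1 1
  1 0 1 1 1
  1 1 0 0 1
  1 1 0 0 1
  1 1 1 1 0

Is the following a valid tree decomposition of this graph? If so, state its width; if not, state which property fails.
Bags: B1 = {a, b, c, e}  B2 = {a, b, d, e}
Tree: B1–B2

Yes; width 3.

Vertex coverage: the bags together contain {a, b, c, d, e}, the full vertex set. Edge coverage: each edge of G has both endpoints in at least one bag. Running intersection: for every vertex, the bags containing it form a connected subtree. All three properties hold, so this is a valid tree decomposition of width max|bag| − 1 = 3, and hence tw(G) ≤ 3.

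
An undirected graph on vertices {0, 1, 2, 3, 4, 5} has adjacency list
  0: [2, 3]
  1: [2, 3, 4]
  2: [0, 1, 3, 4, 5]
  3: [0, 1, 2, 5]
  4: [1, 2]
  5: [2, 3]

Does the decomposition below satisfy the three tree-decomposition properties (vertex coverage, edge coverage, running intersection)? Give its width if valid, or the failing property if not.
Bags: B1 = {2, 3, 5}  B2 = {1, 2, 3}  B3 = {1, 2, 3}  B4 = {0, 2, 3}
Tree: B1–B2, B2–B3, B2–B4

No — vertex 4 appears in no bag.

A tree decomposition must satisfy three properties: every vertex lies in some bag; for every edge, both endpoints lie together in some bag; and for every vertex, the bags containing it form a connected subtree. Here vertex 4 appears in no bag, so the decomposition is invalid.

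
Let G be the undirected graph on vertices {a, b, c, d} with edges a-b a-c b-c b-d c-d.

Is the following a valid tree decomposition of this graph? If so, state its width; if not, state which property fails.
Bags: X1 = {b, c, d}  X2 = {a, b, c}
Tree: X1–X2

Vertex coverage: the bags together contain {a, b, c, d}, the full vertex set. Edge coverage: each edge of G has both endpoints in at least one bag. Running intersection: for every vertex, the bags containing it form a connected subtree. All three properties hold, so this is a valid tree decomposition of width max|bag| − 1 = 2, and hence tw(G) ≤ 2.

Yes; width 2.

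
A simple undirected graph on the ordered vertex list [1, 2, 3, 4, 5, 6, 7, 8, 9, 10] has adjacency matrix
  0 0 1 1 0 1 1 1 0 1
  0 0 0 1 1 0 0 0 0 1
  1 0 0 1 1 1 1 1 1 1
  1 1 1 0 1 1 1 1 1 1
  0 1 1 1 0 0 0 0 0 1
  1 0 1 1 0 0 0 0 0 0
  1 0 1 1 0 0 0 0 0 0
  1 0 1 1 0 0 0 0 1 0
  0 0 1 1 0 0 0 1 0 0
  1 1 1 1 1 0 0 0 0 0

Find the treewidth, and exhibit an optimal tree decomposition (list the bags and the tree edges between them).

Treewidth 3.
Bags: B1 = {1, 3, 4, 10}  B2 = {1, 3, 4, 6}  B3 = {1, 3, 4, 7}  B4 = {3, 4, 5, 10}  B5 = {1, 3, 4, 8}  B6 = {2, 4, 5, 10}  B7 = {3, 4, 8, 9}
Tree: B1–B2, B1–B3, B1–B4, B2–B5, B4–B6, B5–B7

Each bag holds 4 vertices, so the decomposition has width 3, which upper-bounds the treewidth. On the other hand G contains the 4-clique {2, 4, 5, 10}. A clique must lie in a single bag of any decomposition, so no decomposition can have width below 3. Combining the bounds, tw(G) = 3.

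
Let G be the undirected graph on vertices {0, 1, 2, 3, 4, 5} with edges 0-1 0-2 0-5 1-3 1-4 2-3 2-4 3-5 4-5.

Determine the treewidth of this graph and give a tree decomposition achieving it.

Every bag has size at most 4, so the width is 4 − 1 = 3 and tw(G) ≤ 3. For the lower bound: the 4 vertex sets {2,3}, {4,5}, {1}, {0} are disjoint, each induces a connected subgraph, and every pair is joined by at least one edge of G. Contracting each set to a single vertex therefore yields K_{4} as a minor, and since treewidth is minor-monotone, tw(G) ≥ tw(K_{4}) = 3. Hence tw(G) = 3 exactly.

Treewidth 3.
One such decomposition:
Bags: B1 = {1, 2, 3, 5}  B2 = {1, 2, 4, 5}  B3 = {0, 1, 2, 5}
Tree: B1–B2, B2–B3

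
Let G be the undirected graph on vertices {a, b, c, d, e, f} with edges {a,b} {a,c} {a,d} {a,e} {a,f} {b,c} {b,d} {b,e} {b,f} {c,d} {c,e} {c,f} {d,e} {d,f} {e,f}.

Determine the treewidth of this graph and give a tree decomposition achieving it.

Treewidth 5.
One optimal decomposition is:
Bags: B1 = {a, b, c, d, e, f}
Tree: (single bag)

With just one bag of size 6, the width is 6 − 1 = 5, so tw(G) ≤ 5. Conversely, {a, b, c, d, e, f} is a clique of size 6, and the vertices of any clique must share a bag in every tree decomposition; so some bag has ≥ 6 vertices and tw(G) ≥ 5. Combining the bounds, tw(G) = 5.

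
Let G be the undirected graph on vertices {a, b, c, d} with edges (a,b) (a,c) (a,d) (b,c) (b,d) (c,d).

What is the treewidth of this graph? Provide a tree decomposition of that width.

Treewidth 3.
One optimal decomposition is:
Bags: B1 = {a, b, c, d}
Tree: (single bag)

With just one bag of size 4, the width is 4 − 1 = 3, so tw(G) ≤ 3. On the other hand G contains the 4-clique {a, b, c, d}. A clique must lie in a single bag of any decomposition, so no decomposition can have width below 3. Hence tw(G) = 3 exactly.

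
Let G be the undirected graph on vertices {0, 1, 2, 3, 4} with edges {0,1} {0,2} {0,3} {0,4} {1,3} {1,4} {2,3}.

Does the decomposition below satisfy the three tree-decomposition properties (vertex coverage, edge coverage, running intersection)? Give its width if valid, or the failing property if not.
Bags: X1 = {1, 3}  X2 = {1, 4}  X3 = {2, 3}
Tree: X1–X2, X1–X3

A tree decomposition must satisfy three properties: every vertex lies in some bag; for every edge, both endpoints lie together in some bag; and for every vertex, the bags containing it form a connected subtree. Here vertex 0 appears in no bag, so the decomposition is invalid.

No — vertex 0 appears in no bag.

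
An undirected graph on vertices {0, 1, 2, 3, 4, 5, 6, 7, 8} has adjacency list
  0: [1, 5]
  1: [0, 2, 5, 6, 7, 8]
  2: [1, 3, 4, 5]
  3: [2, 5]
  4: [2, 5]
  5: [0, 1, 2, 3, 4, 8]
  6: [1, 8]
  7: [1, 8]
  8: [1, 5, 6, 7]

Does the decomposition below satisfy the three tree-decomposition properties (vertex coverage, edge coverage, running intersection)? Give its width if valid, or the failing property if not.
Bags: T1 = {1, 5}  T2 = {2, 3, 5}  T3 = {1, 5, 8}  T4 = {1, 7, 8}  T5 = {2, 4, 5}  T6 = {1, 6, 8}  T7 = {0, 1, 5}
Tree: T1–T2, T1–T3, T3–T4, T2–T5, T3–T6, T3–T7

No — edge (2,1) lies in no bag.

A tree decomposition must satisfy three properties: every vertex lies in some bag; for every edge, both endpoints lie together in some bag; and for every vertex, the bags containing it form a connected subtree. Here edge (2,1) lies in no bag, so the decomposition is invalid.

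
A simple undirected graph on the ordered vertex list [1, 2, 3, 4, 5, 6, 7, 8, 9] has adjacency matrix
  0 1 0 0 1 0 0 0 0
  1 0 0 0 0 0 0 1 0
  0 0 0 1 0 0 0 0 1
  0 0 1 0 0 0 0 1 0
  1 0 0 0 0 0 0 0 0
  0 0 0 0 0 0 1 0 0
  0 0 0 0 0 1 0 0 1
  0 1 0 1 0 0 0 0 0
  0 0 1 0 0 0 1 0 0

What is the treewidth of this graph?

A width-1 tree decomposition is:
Bags: B1 = {1, 5}  B2 = {1, 2}  B3 = {2, 8}  B4 = {4, 8}  B5 = {3, 4}  B6 = {3, 9}  B7 = {7, 9}  B8 = {6, 7}
Tree: B1–B2, B2–B3, B3–B4, B4–B5, B5–B6, B6–B7, B7–B8
Each bag holds 2 vertices, so the decomposition has width 1, which upper-bounds the treewidth. Any graph with an edge has treewidth ≥ 1, and G has the edge 5–1. Hence tw(G) = 1 exactly.

1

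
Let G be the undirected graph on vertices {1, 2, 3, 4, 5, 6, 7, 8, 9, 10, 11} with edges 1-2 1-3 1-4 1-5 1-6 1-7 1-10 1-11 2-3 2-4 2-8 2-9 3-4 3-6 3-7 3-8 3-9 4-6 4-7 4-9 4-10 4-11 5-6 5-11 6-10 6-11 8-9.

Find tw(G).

3

A width-3 tree decomposition is:
Bags: B1 = {1, 2, 3, 4}  B2 = {1, 3, 4, 6}  B3 = {1, 3, 4, 7}  B4 = {1, 4, 6, 11}  B5 = {1, 4, 6, 10}  B6 = {1, 5, 6, 11}  B7 = {2, 3, 4, 9}  B8 = {2, 3, 8, 9}
Tree: B1–B2, B2–B3, B2–B4, B2–B5, B4–B6, B1–B7, B7–B8
Each bag holds 4 vertices, so the decomposition has width 3, which upper-bounds the treewidth. On the other hand G contains the 4-clique {2, 3, 8, 9}. A clique must lie in a single bag of any decomposition, so no decomposition can have width below 3. Hence tw(G) = 3 exactly.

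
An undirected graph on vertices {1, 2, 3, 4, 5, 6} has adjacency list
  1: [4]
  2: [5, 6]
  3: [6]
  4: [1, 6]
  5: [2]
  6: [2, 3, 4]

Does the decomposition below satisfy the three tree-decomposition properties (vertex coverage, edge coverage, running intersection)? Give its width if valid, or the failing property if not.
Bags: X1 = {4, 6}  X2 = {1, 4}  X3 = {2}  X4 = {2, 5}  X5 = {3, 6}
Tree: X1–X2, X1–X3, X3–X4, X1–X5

No — edge (6,2) lies in no bag.

A tree decomposition must satisfy three properties: every vertex lies in some bag; for every edge, both endpoints lie together in some bag; and for every vertex, the bags containing it form a connected subtree. Here edge (6,2) lies in no bag, so the decomposition is invalid.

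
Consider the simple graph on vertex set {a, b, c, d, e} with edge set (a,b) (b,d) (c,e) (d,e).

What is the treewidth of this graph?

A width-1 tree decomposition is:
Bags: B1 = {a, b}  B2 = {b, d}  B3 = {d, e}  B4 = {c, e}
Tree: B1–B2, B2–B3, B3–B4
Each bag holds 2 vertices, so the decomposition has width 1, which upper-bounds the treewidth. G has an edge, so its treewidth is at least 1. Therefore the treewidth is 1.

1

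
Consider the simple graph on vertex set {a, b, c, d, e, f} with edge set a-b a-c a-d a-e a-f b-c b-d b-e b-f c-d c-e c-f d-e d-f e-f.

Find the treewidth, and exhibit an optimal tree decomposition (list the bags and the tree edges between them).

A single bag containing all 6 vertices is trivially a valid decomposition of width 5. Conversely, {a, b, c, d, e, f} is a clique of size 6, and the vertices of any clique must share a bag in every tree decomposition; so some bag has ≥ 6 vertices and tw(G) ≥ 5. The upper and lower bounds meet at 5, so that is the treewidth.

Treewidth 5.
Bags: B1 = {a, b, c, d, e, f}
Tree: (single bag)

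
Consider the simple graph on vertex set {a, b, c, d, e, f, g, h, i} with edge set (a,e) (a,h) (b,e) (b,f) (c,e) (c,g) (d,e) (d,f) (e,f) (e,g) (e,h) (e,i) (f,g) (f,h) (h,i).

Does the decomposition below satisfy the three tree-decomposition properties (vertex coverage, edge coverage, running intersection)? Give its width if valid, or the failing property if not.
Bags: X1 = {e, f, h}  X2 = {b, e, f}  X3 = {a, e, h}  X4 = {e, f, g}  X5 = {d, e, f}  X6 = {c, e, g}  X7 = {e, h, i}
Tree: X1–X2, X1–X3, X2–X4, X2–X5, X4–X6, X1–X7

Checking the three conditions: (i) the bags cover all of {a, b, c, d, e, f, g, h, i}; (ii) for each edge, some bag contains both endpoints; (iii) the bags containing any fixed vertex form a subtree. All hold, so the decomposition is valid with width 3 − 1 = 2.

Yes; width 2.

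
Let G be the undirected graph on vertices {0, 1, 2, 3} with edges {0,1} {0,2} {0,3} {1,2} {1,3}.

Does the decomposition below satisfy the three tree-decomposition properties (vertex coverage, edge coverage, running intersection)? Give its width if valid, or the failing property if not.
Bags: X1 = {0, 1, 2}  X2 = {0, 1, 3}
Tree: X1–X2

Yes; width 2.

Vertex coverage: the bags together contain {0, 1, 2, 3}, the full vertex set. Edge coverage: each edge of G has both endpoints in at least one bag. Running intersection: for every vertex, the bags containing it form a connected subtree. All three properties hold, so this is a valid tree decomposition of width max|bag| − 1 = 2, and hence tw(G) ≤ 2.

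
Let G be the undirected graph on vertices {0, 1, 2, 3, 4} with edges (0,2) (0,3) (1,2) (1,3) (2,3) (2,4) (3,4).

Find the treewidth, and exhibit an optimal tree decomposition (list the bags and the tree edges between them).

Each bag holds 3 vertices, so the decomposition has width 2, which upper-bounds the treewidth. Conversely, {0, 2, 3} is a clique of size 3, and the vertices of any clique must share a bag in every tree decomposition; so some bag has ≥ 3 vertices and tw(G) ≥ 2. Hence tw(G) = 2 exactly.

Treewidth 2.
Bags: B1 = {0, 2, 3}  B2 = {1, 2, 3}  B3 = {2, 3, 4}
Tree: B1–B2, B1–B3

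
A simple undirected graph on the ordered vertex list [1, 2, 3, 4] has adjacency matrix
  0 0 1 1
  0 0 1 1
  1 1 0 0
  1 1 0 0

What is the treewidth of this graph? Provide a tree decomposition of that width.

Treewidth 2.
One such decomposition:
Bags: B1 = {1, 2, 4}  B2 = {1, 2, 3}
Tree: B1–B2

Every bag has size at most 3, so the width is 3 − 1 = 2 and tw(G) ≤ 2. Since 2–4–1–3–2 is a cycle in G, G is not acyclic. Forests are exactly the graphs of treewidth ≤ 1, so tw(G) ≥ 2. Therefore the treewidth is 2.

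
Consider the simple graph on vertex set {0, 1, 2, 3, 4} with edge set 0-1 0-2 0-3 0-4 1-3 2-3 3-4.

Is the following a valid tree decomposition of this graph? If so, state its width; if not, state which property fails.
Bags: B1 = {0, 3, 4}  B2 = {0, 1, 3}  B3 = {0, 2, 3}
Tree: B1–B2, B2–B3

Every vertex of G appears in some bag (union = {0, 1, 2, 3, 4}); every edge is covered by a bag; and for each vertex v the set of bags containing v is connected in the bag tree. The decomposition is therefore valid. The largest bag has 3 vertices, so the width is 2.

Yes; width 2.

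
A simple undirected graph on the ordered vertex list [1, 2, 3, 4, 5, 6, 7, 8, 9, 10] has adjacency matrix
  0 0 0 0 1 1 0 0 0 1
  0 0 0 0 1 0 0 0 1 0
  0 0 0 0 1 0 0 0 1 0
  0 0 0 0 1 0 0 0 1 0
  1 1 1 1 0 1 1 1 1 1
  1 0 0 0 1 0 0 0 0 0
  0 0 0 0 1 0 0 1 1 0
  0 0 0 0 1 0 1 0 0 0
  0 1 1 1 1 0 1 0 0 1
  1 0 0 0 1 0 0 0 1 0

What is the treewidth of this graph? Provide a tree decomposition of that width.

Treewidth 2.
Bags: B1 = {1, 5, 10}  B2 = {5, 9, 10}  B3 = {1, 5, 6}  B4 = {3, 5, 9}  B5 = {4, 5, 9}  B6 = {5, 7, 9}  B7 = {5, 7, 8}  B8 = {2, 5, 9}
Tree: B1–B2, B1–B3, B2–B4, B4–B5, B4–B6, B6–B7, B4–B8

Every bag has size at most 3, so the width is 3 − 1 = 2 and tw(G) ≤ 2. On the other hand G contains the 3-clique {5, 7, 8}. A clique must lie in a single bag of any decomposition, so no decomposition can have width below 2. Therefore the treewidth is 2.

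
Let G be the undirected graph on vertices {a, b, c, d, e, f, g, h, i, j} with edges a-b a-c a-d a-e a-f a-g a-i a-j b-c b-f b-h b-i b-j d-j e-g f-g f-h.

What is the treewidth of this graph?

2

A width-2 tree decomposition is:
Bags: B1 = {a, b, f}  B2 = {a, b, c}  B3 = {b, f, h}  B4 = {a, b, j}  B5 = {a, d, j}  B6 = {a, f, g}  B7 = {a, e, g}  B8 = {a, b, i}
Tree: B1–B2, B1–B3, B1–B4, B4–B5, B1–B6, B6–B7, B2–B8
Each bag holds 3 vertices, so the decomposition has width 2, which upper-bounds the treewidth. Conversely, {b, f, h} is a clique of size 3, and the vertices of any clique must share a bag in every tree decomposition; so some bag has ≥ 3 vertices and tw(G) ≥ 2. Therefore the treewidth is 2.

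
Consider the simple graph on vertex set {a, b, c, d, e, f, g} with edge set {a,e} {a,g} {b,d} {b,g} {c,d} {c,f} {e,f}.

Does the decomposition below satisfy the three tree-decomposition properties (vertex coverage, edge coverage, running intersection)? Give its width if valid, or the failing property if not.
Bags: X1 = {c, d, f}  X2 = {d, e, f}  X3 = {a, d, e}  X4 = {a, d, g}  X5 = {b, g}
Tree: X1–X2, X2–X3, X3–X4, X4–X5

A tree decomposition must satisfy three properties: every vertex lies in some bag; for every edge, both endpoints lie together in some bag; and for every vertex, the bags containing it form a connected subtree. Here edge (d,b) lies in no bag, so the decomposition is invalid.

No — edge (d,b) lies in no bag.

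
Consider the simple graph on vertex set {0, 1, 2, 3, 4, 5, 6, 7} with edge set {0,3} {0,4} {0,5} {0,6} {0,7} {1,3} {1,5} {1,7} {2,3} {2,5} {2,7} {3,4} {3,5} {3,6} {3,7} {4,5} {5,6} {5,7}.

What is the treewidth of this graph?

3

A width-3 tree decomposition is:
Bags: B1 = {2, 3, 5, 7}  B2 = {1, 3, 5, 7}  B3 = {0, 3, 5, 7}  B4 = {0, 3, 4, 5}  B5 = {0, 3, 5, 6}
Tree: B1–B2, B2–B3, B3–B4, B4–B5
Every bag has size at most 4, so the width is 4 − 1 = 3 and tw(G) ≤ 3. Conversely, {0, 3, 4, 5} is a clique of size 4, and the vertices of any clique must share a bag in every tree decomposition; so some bag has ≥ 4 vertices and tw(G) ≥ 3. Combining the bounds, tw(G) = 3.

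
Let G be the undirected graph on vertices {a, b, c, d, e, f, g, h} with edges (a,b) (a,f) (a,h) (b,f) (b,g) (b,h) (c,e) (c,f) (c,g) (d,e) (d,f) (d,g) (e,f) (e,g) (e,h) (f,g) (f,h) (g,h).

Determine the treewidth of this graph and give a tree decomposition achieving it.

Every bag has size at most 4, so the width is 4 − 1 = 3 and tw(G) ≤ 3. On the other hand G contains the 4-clique {d, e, f, g}. A clique must lie in a single bag of any decomposition, so no decomposition can have width below 3. Hence tw(G) = 3 exactly.

Treewidth 3.
One such decomposition:
Bags: B1 = {d, e, f, g}  B2 = {e, f, g, h}  B3 = {c, e, f, g}  B4 = {b, f, g, h}  B5 = {a, b, f, h}
Tree: B1–B2, B1–B3, B2–B4, B4–B5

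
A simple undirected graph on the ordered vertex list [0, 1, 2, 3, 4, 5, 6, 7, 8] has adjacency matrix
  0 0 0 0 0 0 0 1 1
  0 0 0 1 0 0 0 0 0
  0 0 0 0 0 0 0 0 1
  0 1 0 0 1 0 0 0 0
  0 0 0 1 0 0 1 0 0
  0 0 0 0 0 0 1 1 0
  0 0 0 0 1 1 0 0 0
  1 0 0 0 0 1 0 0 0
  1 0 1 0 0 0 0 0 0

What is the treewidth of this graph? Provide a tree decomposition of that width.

Treewidth 1.
Bags: B1 = {1, 3}  B2 = {3, 4}  B3 = {4, 6}  B4 = {5, 6}  B5 = {5, 7}  B6 = {0, 7}  B7 = {0, 8}  B8 = {2, 8}
Tree: B1–B2, B2–B3, B3–B4, B4–B5, B5–B6, B6–B7, B7–B8

Every bag has size at most 2, so the width is 2 − 1 = 1 and tw(G) ≤ 1. Since G has at least one edge (e.g. 1–3), it is not an edgeless graph, so tw(G) ≥ 1. The upper and lower bounds meet at 1, so that is the treewidth.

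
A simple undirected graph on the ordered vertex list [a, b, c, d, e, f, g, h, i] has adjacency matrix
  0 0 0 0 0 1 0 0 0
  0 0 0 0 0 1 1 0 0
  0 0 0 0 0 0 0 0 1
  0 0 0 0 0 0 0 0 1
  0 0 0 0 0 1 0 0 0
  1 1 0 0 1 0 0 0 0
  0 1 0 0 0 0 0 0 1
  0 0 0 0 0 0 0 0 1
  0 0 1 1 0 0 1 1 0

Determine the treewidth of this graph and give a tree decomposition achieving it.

The largest bag has 2 vertices, giving width 1; this decomposition certifies tw(G) ≤ 1. Since G has at least one edge (e.g. b–g), it is not an edgeless graph, so tw(G) ≥ 1. The upper and lower bounds meet at 1, so that is the treewidth.

Treewidth 1.
One optimal decomposition is:
Bags: B1 = {b, g}  B2 = {b, f}  B3 = {g, i}  B4 = {d, i}  B5 = {e, f}  B6 = {a, f}  B7 = {c, i}  B8 = {h, i}
Tree: B1–B2, B1–B3, B3–B4, B2–B5, B2–B6, B4–B7, B7–B8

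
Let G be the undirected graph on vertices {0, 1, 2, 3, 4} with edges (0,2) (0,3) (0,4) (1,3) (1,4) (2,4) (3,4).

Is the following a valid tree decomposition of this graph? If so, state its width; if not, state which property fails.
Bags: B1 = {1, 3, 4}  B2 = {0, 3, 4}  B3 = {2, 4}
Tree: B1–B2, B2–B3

A tree decomposition must satisfy three properties: every vertex lies in some bag; for every edge, both endpoints lie together in some bag; and for every vertex, the bags containing it form a connected subtree. Here edge (0,2) lies in no bag, so the decomposition is invalid.

No — edge (0,2) lies in no bag.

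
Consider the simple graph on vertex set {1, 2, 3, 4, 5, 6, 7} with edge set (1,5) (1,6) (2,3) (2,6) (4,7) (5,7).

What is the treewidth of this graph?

1

A width-1 tree decomposition is:
Bags: B1 = {5, 7}  B2 = {1, 5}  B3 = {1, 6}  B4 = {2, 6}  B5 = {2, 3}  B6 = {4, 7}
Tree: B1–B2, B2–B3, B3–B4, B4–B5, B1–B6
The largest bag has 2 vertices, giving width 1; this decomposition certifies tw(G) ≤ 1. Since G has at least one edge (e.g. 5–7), it is not an edgeless graph, so tw(G) ≥ 1. Combining the bounds, tw(G) = 1.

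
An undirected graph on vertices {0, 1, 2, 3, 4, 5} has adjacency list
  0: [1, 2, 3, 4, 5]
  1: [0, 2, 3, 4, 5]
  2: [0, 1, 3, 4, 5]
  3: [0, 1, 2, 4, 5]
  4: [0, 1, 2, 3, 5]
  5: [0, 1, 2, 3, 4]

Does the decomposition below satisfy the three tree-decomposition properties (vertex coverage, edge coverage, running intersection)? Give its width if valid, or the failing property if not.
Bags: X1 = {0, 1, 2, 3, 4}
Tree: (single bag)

A tree decomposition must satisfy three properties: every vertex lies in some bag; for every edge, both endpoints lie together in some bag; and for every vertex, the bags containing it form a connected subtree. Here vertex 5 appears in no bag, so the decomposition is invalid.

No — vertex 5 appears in no bag.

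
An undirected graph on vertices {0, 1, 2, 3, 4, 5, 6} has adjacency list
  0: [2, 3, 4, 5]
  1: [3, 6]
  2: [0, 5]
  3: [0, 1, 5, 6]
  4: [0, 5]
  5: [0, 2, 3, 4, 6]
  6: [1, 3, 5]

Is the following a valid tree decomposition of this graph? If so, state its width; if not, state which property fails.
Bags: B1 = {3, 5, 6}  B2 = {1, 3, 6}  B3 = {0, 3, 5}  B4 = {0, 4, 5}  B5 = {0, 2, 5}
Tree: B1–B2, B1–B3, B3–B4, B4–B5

Every vertex of G appears in some bag (union = {0, 1, 2, 3, 4, 5, 6}); every edge is covered by a bag; and for each vertex v the set of bags containing v is connected in the bag tree. The decomposition is therefore valid. The largest bag has 3 vertices, so the width is 2.

Yes; width 2.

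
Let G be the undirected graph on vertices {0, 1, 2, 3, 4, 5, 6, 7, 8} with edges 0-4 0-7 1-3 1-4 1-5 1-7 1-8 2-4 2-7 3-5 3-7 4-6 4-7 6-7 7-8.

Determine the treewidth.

A width-2 tree decomposition is:
Bags: B1 = {2, 4, 7}  B2 = {1, 4, 7}  B3 = {0, 4, 7}  B4 = {1, 7, 8}  B5 = {4, 6, 7}  B6 = {1, 3, 7}  B7 = {1, 3, 5}
Tree: B1–B2, B1–B3, B2–B4, B2–B5, B2–B6, B6–B7
Every bag has size at most 3, so the width is 3 − 1 = 2 and tw(G) ≤ 2. On the other hand G contains the 3-clique {1, 3, 5}. A clique must lie in a single bag of any decomposition, so no decomposition can have width below 2. Hence tw(G) = 2 exactly.

2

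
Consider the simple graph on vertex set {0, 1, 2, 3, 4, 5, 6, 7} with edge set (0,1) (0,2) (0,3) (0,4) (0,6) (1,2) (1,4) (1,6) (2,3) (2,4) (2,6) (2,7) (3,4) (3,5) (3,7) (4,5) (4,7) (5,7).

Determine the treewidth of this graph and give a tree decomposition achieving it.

The largest bag has 4 vertices, giving width 3; this decomposition certifies tw(G) ≤ 3. On the other hand G contains the 4-clique {0, 1, 2, 4}. A clique must lie in a single bag of any decomposition, so no decomposition can have width below 3. The upper and lower bounds meet at 3, so that is the treewidth.

Treewidth 3.
Bags: B1 = {0, 2, 3, 4}  B2 = {2, 3, 4, 7}  B3 = {0, 1, 2, 4}  B4 = {3, 4, 5, 7}  B5 = {0, 1, 2, 6}
Tree: B1–B2, B1–B3, B2–B4, B3–B5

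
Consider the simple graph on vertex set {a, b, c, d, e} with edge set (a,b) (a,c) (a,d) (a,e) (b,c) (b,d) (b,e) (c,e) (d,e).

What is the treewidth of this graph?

A width-3 tree decomposition is:
Bags: B1 = {a, b, c, e}  B2 = {a, b, d, e}
Tree: B1–B2
Every bag has size at most 4, so the width is 4 − 1 = 3 and tw(G) ≤ 3. Conversely, {a, b, d, e} is a clique of size 4, and the vertices of any clique must share a bag in every tree decomposition; so some bag has ≥ 4 vertices and tw(G) ≥ 3. Therefore the treewidth is 3.

3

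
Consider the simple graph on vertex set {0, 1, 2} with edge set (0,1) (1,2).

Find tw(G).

1

A width-1 tree decomposition is:
Bags: B1 = {0, 1}  B2 = {1, 2}
Tree: B1–B2
Every bag has size at most 2, so the width is 2 − 1 = 1 and tw(G) ≤ 1. Since G has at least one edge (e.g. 0–1), it is not an edgeless graph, so tw(G) ≥ 1. Hence tw(G) = 1 exactly.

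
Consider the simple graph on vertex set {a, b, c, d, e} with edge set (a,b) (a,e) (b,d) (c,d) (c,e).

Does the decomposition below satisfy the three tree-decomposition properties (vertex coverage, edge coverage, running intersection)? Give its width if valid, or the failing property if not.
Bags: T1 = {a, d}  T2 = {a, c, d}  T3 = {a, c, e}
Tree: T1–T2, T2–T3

No — vertex b appears in no bag.

A tree decomposition must satisfy three properties: every vertex lies in some bag; for every edge, both endpoints lie together in some bag; and for every vertex, the bags containing it form a connected subtree. Here vertex b appears in no bag, so the decomposition is invalid.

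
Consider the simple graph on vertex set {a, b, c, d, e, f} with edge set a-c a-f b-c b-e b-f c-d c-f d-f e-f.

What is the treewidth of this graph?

A width-2 tree decomposition is:
Bags: B1 = {b, c, f}  B2 = {b, e, f}  B3 = {c, d, f}  B4 = {a, c, f}
Tree: B1–B2, B1–B3, B1–B4
Each bag holds 3 vertices, so the decomposition has width 2, which upper-bounds the treewidth. Conversely, {b, e, f} is a clique of size 3, and the vertices of any clique must share a bag in every tree decomposition; so some bag has ≥ 3 vertices and tw(G) ≥ 2. Combining the bounds, tw(G) = 2.

2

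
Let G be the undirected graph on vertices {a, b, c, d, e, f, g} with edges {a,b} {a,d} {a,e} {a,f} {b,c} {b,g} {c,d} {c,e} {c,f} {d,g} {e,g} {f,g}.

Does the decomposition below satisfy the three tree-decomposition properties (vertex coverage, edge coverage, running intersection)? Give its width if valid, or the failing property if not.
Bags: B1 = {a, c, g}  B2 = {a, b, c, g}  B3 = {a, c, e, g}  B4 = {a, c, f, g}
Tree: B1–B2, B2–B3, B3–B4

A tree decomposition must satisfy three properties: every vertex lies in some bag; for every edge, both endpoints lie together in some bag; and for every vertex, the bags containing it form a connected subtree. Here vertex d appears in no bag, so the decomposition is invalid.

No — vertex d appears in no bag.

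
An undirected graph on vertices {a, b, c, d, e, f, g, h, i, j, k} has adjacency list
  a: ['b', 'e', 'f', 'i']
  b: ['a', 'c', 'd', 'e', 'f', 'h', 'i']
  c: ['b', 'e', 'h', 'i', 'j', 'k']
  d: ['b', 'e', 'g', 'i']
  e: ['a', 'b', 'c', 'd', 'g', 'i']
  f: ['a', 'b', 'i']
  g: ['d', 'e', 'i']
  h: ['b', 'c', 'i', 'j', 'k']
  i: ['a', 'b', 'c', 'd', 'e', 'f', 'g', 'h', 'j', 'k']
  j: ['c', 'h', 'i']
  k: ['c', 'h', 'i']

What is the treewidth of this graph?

A width-3 tree decomposition is:
Bags: B1 = {b, c, e, i}  B2 = {b, c, h, i}  B3 = {a, b, e, i}  B4 = {c, h, i, j}  B5 = {c, h, i, k}  B6 = {b, d, e, i}  B7 = {a, b, f, i}  B8 = {d, e, g, i}
Tree: B1–B2, B1–B3, B2–B4, B2–B5, B1–B6, B3–B7, B6–B8
The largest bag has 4 vertices, giving width 3; this decomposition certifies tw(G) ≤ 3. Conversely, {d, e, g, i} is a clique of size 4, and the vertices of any clique must share a bag in every tree decomposition; so some bag has ≥ 4 vertices and tw(G) ≥ 3. The upper and lower bounds meet at 3, so that is the treewidth.

3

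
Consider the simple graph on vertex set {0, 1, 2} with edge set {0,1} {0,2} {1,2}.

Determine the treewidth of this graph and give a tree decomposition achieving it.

Treewidth 2.
One such decomposition:
Bags: B1 = {0, 1, 2}
Tree: (single bag)

A single bag containing all 3 vertices is trivially a valid decomposition of width 2. For the lower bound, the 3 vertices {0, 1, 2} are pairwise adjacent, and any tree decomposition puts a clique entirely inside one bag — forcing width ≥ 2. The upper and lower bounds meet at 2, so that is the treewidth.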